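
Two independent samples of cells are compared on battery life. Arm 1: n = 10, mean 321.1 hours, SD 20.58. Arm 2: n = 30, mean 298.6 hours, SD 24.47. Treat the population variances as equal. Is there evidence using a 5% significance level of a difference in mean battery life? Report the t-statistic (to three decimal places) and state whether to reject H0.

t = 2.610; reject H0

Let group 1 = arm 1, group 2 = arm 2. H0: μ_1 = μ_2; H1: μ_1 ≠ μ_2 (two-sample pooled-variance t-test, two-sided).
s_p² = [(10−1)·20.58² + (30−1)·24.47²]/(10+30−2) = 557.276
t = (321.1 − 298.6)/√[557.276·(1/10 + 1/30)] = 2.610
df = n₁ + n₂ − 2 = 38
Two-sided p-value ≈ 0.013
Since p ≈ 0.013 < α = 0.05, reject H0; the data support H1.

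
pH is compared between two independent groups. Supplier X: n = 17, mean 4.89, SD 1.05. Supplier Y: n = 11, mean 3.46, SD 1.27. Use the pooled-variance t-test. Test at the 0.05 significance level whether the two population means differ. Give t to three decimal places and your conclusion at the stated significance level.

t = 3.243; reject H0

Let group 1 = supplier X, group 2 = supplier Y. H0: μ_1 = μ_2; H1: μ_1 ≠ μ_2 (two-sample pooled-variance t-test, two-sided).
s_p² = [(17−1)·1.05² + (11−1)·1.27²]/(17+11−2) = 1.29881
t = (4.89 − 3.46)/√[1.29881·(1/17 + 1/11)] = 3.243
df = n₁ + n₂ − 2 = 26
Two-sided p-value ≈ 0.0032
Since p ≈ 0.0032 < α = 0.05, reject H0; the evidence is statistically significant.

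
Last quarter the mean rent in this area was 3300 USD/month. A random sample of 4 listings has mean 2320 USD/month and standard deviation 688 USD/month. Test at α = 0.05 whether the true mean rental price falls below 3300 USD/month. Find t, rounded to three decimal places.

H0: μ = 3300; H1: μ < 3300 (one-sample t-test, left-tailed).
t = (x̄ − μ₀)/(s/√n) = (2320 − 3300)/(688/√4) = -2.849
df = n − 1 = 3
p-value = P(T ≤ -2.849) ≈ 0.033
Since p ≈ 0.033 < α = 0.05, reject H0; the data support H1.

-2.849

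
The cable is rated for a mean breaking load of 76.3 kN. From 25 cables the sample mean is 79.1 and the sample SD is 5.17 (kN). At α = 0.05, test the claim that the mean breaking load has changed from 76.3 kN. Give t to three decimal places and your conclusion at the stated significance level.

t = 2.708; reject H0

H0: μ = 76.3; H1: μ ≠ 76.3 (one-sample t-test, two-sided).
t = (x̄ − μ₀)/(s/√n) = (79.1 − 76.3)/(5.17/√25) = 2.708
df = n − 1 = 24
Two-sided p-value ≈ 0.0123
Since p ≈ 0.0123 < α = 0.05, reject H0; the evidence is statistically significant.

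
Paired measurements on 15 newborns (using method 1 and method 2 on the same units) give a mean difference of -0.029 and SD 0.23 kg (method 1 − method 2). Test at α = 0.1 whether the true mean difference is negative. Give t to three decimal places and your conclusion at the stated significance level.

t = -0.488; fail to reject H0

H0: μ_d = 0; H1: μ_d < 0 (paired t-test on the differences, left-tailed).
t = d̄/(s_d/√n) = -0.029/(0.23/√15) = -0.488
df = n − 1 = 14
p-value = P(T ≤ -0.488) ≈ 0.316
Since p ≈ 0.316 > α = 0.1, fail to reject H0; the evidence is not statistically significant.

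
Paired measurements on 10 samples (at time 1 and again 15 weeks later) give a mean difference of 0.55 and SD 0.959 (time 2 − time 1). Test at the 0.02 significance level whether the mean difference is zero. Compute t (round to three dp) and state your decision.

t = 1.814; fail to reject H0

H0: μ_d = 0; H1: μ_d ≠ 0 (paired t-test on the differences, two-sided).
t = d̄/(s_d/√n) = 0.55/(0.959/√10) = 1.814
df = n − 1 = 9
Two-sided p-value ≈ 0.1031
Since p ≈ 0.1031 > α = 0.02, fail to reject H0; the data do not provide sufficient evidence against H0.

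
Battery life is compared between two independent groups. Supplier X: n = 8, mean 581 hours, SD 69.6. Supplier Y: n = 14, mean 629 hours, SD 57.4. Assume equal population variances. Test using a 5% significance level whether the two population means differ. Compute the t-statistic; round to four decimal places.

-1.7484

Let group 1 = supplier X, group 2 = supplier Y. H0: μ_1 = μ_2; H1: μ_1 ≠ μ_2 (two-sample pooled-variance t-test, two-sided).
s_p² = [(8−1)·69.6² + (14−1)·57.4²]/(8+14−2) = 3837.05
t = (581 − 629)/√[3837.05·(1/8 + 1/14)] = -1.7484
df = n₁ + n₂ − 2 = 20
Two-sided p-value ≈ 0.0957
Since p ≈ 0.0957 > α = 0.05, fail to reject H0; the data do not provide sufficient evidence against H0.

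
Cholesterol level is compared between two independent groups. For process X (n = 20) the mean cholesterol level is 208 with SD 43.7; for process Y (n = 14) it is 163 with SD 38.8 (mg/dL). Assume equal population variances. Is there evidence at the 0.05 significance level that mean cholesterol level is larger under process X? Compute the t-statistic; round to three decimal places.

3.091

Let group 1 = process X, group 2 = process Y. H0: μ_1 = μ_2; H1: μ_1 > μ_2 (two-sample pooled-variance t-test, right-tailed).
s_p² = [(20−1)·43.7² + (14−1)·38.8²]/(20+14−2) = 1745.46
t = (208 − 163)/√[1745.46·(1/20 + 1/14)] = 3.091
df = n₁ + n₂ − 2 = 32
p-value = P(T ≥ 3.091) ≈ 0.0021
Since p ≈ 0.0021 < α = 0.05, reject H0; the evidence is statistically significant.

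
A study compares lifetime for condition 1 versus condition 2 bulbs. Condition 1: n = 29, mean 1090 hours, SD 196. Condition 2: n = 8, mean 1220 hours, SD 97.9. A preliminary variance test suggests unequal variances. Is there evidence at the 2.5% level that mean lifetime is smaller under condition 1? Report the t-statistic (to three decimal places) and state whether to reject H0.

Let group 1 = condition 1, group 2 = condition 2. H0: μ_1 = μ_2; H1: μ_1 < μ_2 (Welch's two-sample t-test, left-tailed).
t = (x̄_1 − x̄_2)/√(s_1²/n_1 + s_2²/n_2) = (1090 − 1220)/√(196²/29 + 97.9²/8) = -2.588
Welch–Satterthwaite df ≈ 23.77
p-value = P(T ≤ -2.588) ≈ 0.008
Since p ≈ 0.008 < α = 0.025, reject H0; the evidence is statistically significant.

t = -2.588; reject H0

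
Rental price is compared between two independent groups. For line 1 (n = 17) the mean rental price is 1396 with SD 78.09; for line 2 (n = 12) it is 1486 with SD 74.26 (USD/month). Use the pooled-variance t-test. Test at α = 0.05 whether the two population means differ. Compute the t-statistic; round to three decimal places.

-3.118

Let group 1 = line 1, group 2 = line 2. H0: μ_1 = μ_2; H1: μ_1 ≠ μ_2 (two-sample pooled-variance t-test, two-sided).
s_p² = [(17−1)·78.09² + (12−1)·74.26²]/(17+12−2) = 5860.33
t = (1396 − 1486)/√[5860.33·(1/17 + 1/12)] = -3.118
df = n₁ + n₂ − 2 = 27
Two-sided p-value ≈ 0.004
Since p ≈ 0.004 < α = 0.05, reject H0; the data support H1.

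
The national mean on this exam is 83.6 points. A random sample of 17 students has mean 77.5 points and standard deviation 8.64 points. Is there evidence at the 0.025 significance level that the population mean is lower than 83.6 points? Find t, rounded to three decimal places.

-2.911

H0: μ = 83.6; H1: μ < 83.6 (one-sample t-test, left-tailed).
t = (x̄ − μ₀)/(s/√n) = (77.5 − 83.6)/(8.64/√17) = -2.911
df = n − 1 = 16
p-value = P(T ≤ -2.911) ≈ 0.0051
Since p ≈ 0.0051 < α = 0.025, reject H0; the data support H1.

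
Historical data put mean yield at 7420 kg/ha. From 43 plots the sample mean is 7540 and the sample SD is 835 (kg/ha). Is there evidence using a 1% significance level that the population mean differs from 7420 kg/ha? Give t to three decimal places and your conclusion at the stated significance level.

H0: μ = 7420; H1: μ ≠ 7420 (one-sample t-test, two-sided).
t = (x̄ − μ₀)/(s/√n) = (7540 − 7420)/(835/√43) = 0.942
df = n − 1 = 42
Two-sided p-value ≈ 0.3514
Since p ≈ 0.3514 > α = 0.01, fail to reject H0; the evidence is not statistically significant.

t = 0.942; fail to reject H0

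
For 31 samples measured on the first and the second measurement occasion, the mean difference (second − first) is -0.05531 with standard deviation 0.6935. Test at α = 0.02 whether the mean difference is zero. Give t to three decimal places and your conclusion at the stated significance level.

H0: μ_d = 0; H1: μ_d ≠ 0 (paired t-test on the differences, two-sided).
t = d̄/(s_d/√n) = -0.05531/(0.6935/√31) = -0.444
df = n − 1 = 30
Two-sided p-value ≈ 0.660
Since p ≈ 0.660 > α = 0.02, fail to reject H0; the data do not provide sufficient evidence against H0.

t = -0.444; fail to reject H0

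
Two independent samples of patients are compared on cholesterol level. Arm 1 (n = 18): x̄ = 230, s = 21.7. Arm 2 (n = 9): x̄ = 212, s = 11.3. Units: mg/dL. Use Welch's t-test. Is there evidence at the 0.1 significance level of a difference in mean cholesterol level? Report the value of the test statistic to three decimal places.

2.834

Let group 1 = arm 1, group 2 = arm 2. H0: μ_1 = μ_2; H1: μ_1 ≠ μ_2 (Welch's two-sample t-test, two-sided).
t = (x̄_1 − x̄_2)/√(s_1²/n_1 + s_2²/n_2) = (230 − 212)/√(21.7²/18 + 11.3²/9) = 2.834
Welch–Satterthwaite df ≈ 24.89
Two-sided p-value ≈ 0.009
Since p ≈ 0.009 < α = 0.1, reject H0; the evidence is statistically significant.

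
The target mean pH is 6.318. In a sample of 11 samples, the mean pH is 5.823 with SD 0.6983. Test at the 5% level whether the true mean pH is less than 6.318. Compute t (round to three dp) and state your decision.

H0: μ = 6.318; H1: μ < 6.318 (one-sample t-test, left-tailed).
t = (x̄ − μ₀)/(s/√n) = (5.823 − 6.318)/(0.6983/√11) = -2.351
df = n − 1 = 10
p-value = P(T ≤ -2.351) ≈ 0.0203
Since p ≈ 0.0203 < α = 0.05, reject H0; the evidence is statistically significant.

t = -2.351; reject H0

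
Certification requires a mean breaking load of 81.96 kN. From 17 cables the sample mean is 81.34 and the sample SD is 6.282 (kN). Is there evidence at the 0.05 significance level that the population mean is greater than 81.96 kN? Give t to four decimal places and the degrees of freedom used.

H0: μ = 81.96; H1: μ > 81.96 (one-sample t-test, right-tailed).
t = (x̄ − μ₀)/(s/√n) = (81.34 − 81.96)/(6.282/√17) = -0.4069
df = n − 1 = 16
p-value = P(T ≥ -0.4069) ≈ 0.6553
Since p ≈ 0.6553 > α = 0.05, fail to reject H0; the evidence is not statistically significant.

t = -0.4069, df = 16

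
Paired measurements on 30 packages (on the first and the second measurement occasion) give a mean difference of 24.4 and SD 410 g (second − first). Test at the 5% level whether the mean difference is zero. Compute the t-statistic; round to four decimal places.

H0: μ_d = 0; H1: μ_d ≠ 0 (paired t-test on the differences, two-sided).
t = d̄/(s_d/√n) = 24.4/(410/√30) = 0.3260
df = n − 1 = 29
Two-sided p-value ≈ 0.7468
Since p ≈ 0.7468 > α = 0.05, fail to reject H0; the data do not provide sufficient evidence against H0.

0.3260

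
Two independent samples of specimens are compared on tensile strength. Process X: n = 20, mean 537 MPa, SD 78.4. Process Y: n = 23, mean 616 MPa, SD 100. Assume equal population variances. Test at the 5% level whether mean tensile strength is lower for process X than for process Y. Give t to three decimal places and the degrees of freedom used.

t = -2.851, df = 41

Let group 1 = process X, group 2 = process Y. H0: μ_1 = μ_2; H1: μ_1 < μ_2 (two-sample pooled-variance t-test, left-tailed).
s_p² = [(20−1)·78.4² + (23−1)·100²]/(20+23−2) = 8214.26
t = (537 − 616)/√[8214.26·(1/20 + 1/23)] = -2.851
df = n₁ + n₂ − 2 = 41
p-value = P(T ≤ -2.851) ≈ 0.003
Since p ≈ 0.003 < α = 0.05, reject H0; the data support H1.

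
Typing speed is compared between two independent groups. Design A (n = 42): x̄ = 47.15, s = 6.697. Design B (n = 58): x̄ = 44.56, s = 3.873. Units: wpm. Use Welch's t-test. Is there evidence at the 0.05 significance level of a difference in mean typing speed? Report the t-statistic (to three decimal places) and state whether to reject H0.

t = 2.249; reject H0

Let group 1 = design A, group 2 = design B. H0: μ_1 = μ_2; H1: μ_1 ≠ μ_2 (Welch's two-sample t-test, two-sided).
t = (x̄_1 − x̄_2)/√(s_1²/n_1 + s_2²/n_2) = (47.15 − 44.56)/√(6.697²/42 + 3.873²/58) = 2.249
Welch–Satterthwaite df ≈ 60.70
Two-sided p-value ≈ 0.028
Since p ≈ 0.028 < α = 0.05, reject H0; the evidence is statistically significant.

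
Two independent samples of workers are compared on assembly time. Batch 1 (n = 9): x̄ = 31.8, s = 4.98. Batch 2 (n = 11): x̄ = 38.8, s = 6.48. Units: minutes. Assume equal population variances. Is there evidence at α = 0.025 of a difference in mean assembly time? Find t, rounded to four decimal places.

Let group 1 = batch 1, group 2 = batch 2. H0: μ_1 = μ_2; H1: μ_1 ≠ μ_2 (two-sample pooled-variance t-test, two-sided).
s_p² = [(9−1)·4.98² + (11−1)·6.48²]/(9+11−2) = 34.3504
t = (31.8 − 38.8)/√[34.3504·(1/9 + 1/11)] = -2.6573
df = n₁ + n₂ − 2 = 18
Two-sided p-value ≈ 0.016
Since p ≈ 0.016 < α = 0.025, reject H0; the evidence is statistically significant.

-2.6573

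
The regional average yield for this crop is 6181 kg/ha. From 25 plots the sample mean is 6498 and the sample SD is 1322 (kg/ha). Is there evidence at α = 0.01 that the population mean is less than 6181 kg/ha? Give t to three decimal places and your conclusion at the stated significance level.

H0: μ = 6181; H1: μ < 6181 (one-sample t-test, left-tailed).
t = (x̄ − μ₀)/(s/√n) = (6498 − 6181)/(1322/√25) = 1.199
df = n − 1 = 24
p-value = P(T ≤ 1.199) ≈ 0.879
Since p ≈ 0.879 > α = 0.01, fail to reject H0; the data do not provide sufficient evidence against H0.

t = 1.199; fail to reject H0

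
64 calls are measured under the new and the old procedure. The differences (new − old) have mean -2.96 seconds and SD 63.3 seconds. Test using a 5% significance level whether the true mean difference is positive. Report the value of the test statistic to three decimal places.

H0: μ_d = 0; H1: μ_d > 0 (paired t-test on the differences, right-tailed).
t = d̄/(s_d/√n) = -2.96/(63.3/√64) = -0.374
df = n − 1 = 63
p-value = P(T ≥ -0.374) ≈ 0.645
Since p ≈ 0.645 > α = 0.05, fail to reject H0; the evidence is not statistically significant.

-0.374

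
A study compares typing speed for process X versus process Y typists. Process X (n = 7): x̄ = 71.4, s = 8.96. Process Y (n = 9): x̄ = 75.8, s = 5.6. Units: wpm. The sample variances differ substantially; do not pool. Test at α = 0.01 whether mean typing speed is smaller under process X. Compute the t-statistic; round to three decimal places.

Let group 1 = process X, group 2 = process Y. H0: μ_1 = μ_2; H1: μ_1 < μ_2 (Welch's two-sample t-test, left-tailed).
t = (x̄_1 − x̄_2)/√(s_1²/n_1 + s_2²/n_2) = (71.4 − 75.8)/√(8.96²/7 + 5.6²/9) = -1.138
Welch–Satterthwaite df ≈ 9.54
p-value = P(T ≤ -1.138) ≈ 0.1415
Since p ≈ 0.1415 > α = 0.01, fail to reject H0; the data do not provide sufficient evidence against H0.

-1.138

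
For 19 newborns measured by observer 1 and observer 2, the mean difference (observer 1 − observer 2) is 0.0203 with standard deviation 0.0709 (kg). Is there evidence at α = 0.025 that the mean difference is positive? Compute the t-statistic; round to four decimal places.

1.2480

H0: μ_d = 0; H1: μ_d > 0 (paired t-test on the differences, right-tailed).
t = d̄/(s_d/√n) = 0.0203/(0.0709/√19) = 1.2480
df = n − 1 = 18
p-value = P(T ≥ 1.2480) ≈ 0.1140
Since p ≈ 0.1140 > α = 0.025, fail to reject H0; the data do not provide sufficient evidence against H0.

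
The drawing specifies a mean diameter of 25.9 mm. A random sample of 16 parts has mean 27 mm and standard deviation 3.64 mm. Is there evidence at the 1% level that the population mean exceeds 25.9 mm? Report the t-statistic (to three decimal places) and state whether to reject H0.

t = 1.209; fail to reject H0

H0: μ = 25.9; H1: μ > 25.9 (one-sample t-test, right-tailed).
t = (x̄ − μ₀)/(s/√n) = (27 − 25.9)/(3.64/√16) = 1.209
df = n − 1 = 15
p-value = P(T ≥ 1.209) ≈ 0.123
Since p ≈ 0.123 > α = 0.01, fail to reject H0; the data do not provide sufficient evidence against H0.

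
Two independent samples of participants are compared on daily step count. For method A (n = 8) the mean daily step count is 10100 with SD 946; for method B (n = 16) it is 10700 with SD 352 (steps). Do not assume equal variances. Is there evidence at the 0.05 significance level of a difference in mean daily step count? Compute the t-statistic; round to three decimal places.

-1.735

Let group 1 = method A, group 2 = method B. H0: μ_1 = μ_2; H1: μ_1 ≠ μ_2 (Welch's two-sample t-test, two-sided).
t = (x̄_1 − x̄_2)/√(s_1²/n_1 + s_2²/n_2) = (10100 − 10700)/√(946²/8 + 352²/16) = -1.735
Welch–Satterthwaite df ≈ 7.98
Two-sided p-value ≈ 0.121
Since p ≈ 0.121 > α = 0.05, fail to reject H0; the data do not provide sufficient evidence against H0.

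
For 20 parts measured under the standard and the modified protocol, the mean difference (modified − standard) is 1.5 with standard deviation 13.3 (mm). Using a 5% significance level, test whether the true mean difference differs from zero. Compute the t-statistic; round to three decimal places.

H0: μ_d = 0; H1: μ_d ≠ 0 (paired t-test on the differences, two-sided).
t = d̄/(s_d/√n) = 1.5/(13.3/√20) = 0.504
df = n − 1 = 19
Two-sided p-value ≈ 0.620
Since p ≈ 0.620 > α = 0.05, fail to reject H0; the evidence is not statistically significant.

0.504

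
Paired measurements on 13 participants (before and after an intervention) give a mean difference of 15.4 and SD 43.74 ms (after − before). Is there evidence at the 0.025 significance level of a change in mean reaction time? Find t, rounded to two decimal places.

1.27

H0: μ_d = 0; H1: μ_d ≠ 0 (paired t-test on the differences, two-sided).
t = d̄/(s_d/√n) = 15.4/(43.74/√13) = 1.27
df = n − 1 = 12
Two-sided p-value ≈ 0.2284
Since p ≈ 0.2284 > α = 0.025, fail to reject H0; the data do not provide sufficient evidence against H0.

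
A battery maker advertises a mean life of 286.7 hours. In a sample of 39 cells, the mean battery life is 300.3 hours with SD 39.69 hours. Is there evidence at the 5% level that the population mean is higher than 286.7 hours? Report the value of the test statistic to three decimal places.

H0: μ = 286.7; H1: μ > 286.7 (one-sample t-test, right-tailed).
t = (x̄ − μ₀)/(s/√n) = (300.3 − 286.7)/(39.69/√39) = 2.140
df = n − 1 = 38
p-value = P(T ≥ 2.140) ≈ 0.019
Since p ≈ 0.019 < α = 0.05, reject H0; the data support H1.

2.140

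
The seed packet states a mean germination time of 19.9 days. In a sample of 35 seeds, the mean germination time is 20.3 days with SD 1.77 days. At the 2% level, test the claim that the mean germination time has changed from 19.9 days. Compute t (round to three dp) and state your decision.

t = 1.337; fail to reject H0

H0: μ = 19.9; H1: μ ≠ 19.9 (one-sample t-test, two-sided).
t = (x̄ − μ₀)/(s/√n) = (20.3 − 19.9)/(1.77/√35) = 1.337
df = n − 1 = 34
Two-sided p-value ≈ 0.1901
Since p ≈ 0.1901 > α = 0.02, fail to reject H0; the evidence is not statistically significant.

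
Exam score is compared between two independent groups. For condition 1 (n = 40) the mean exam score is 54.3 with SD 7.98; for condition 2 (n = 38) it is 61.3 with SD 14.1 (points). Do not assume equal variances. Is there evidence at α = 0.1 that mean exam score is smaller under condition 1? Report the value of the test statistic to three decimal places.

-2.680

Let group 1 = condition 1, group 2 = condition 2. H0: μ_1 = μ_2; H1: μ_1 < μ_2 (Welch's two-sample t-test, left-tailed).
t = (x̄_1 − x̄_2)/√(s_1²/n_1 + s_2²/n_2) = (54.3 − 61.3)/√(7.98²/40 + 14.1²/38) = -2.680
Welch–Satterthwaite df ≈ 57.86
p-value = P(T ≤ -2.680) ≈ 0.005
Since p ≈ 0.005 < α = 0.1, reject H0; the data support H1.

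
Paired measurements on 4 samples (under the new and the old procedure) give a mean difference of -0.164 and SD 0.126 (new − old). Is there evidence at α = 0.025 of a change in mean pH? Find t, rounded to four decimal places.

H0: μ_d = 0; H1: μ_d ≠ 0 (paired t-test on the differences, two-sided).
t = d̄/(s_d/√n) = -0.164/(0.126/√4) = -2.6032
df = n − 1 = 3
Two-sided p-value ≈ 0.080
Since p ≈ 0.080 > α = 0.025, fail to reject H0; the data do not provide sufficient evidence against H0.

-2.6032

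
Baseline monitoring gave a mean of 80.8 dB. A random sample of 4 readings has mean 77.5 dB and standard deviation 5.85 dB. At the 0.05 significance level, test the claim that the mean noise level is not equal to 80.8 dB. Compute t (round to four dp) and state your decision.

H0: μ = 80.8; H1: μ ≠ 80.8 (one-sample t-test, two-sided).
t = (x̄ − μ₀)/(s/√n) = (77.5 − 80.8)/(5.85/√4) = -1.1282
df = n − 1 = 3
Two-sided p-value ≈ 0.3413
Since p ≈ 0.3413 > α = 0.05, fail to reject H0; the data do not provide sufficient evidence against H0.

t = -1.1282; fail to reject H0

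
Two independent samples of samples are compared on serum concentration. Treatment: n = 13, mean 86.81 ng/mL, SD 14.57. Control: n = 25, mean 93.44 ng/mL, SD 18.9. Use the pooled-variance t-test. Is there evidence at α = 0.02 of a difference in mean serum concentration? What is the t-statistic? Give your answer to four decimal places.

Let group 1 = treatment, group 2 = control. H0: μ_1 = μ_2; H1: μ_1 ≠ μ_2 (two-sample pooled-variance t-test, two-sided).
s_p² = [(13−1)·14.57² + (25−1)·18.9²]/(13+25−2) = 308.902
t = (86.81 − 93.44)/√[308.902·(1/13 + 1/25)] = -1.1032
df = n₁ + n₂ − 2 = 36
Two-sided p-value ≈ 0.277
Since p ≈ 0.277 > α = 0.02, fail to reject H0; the evidence is not statistically significant.

-1.1032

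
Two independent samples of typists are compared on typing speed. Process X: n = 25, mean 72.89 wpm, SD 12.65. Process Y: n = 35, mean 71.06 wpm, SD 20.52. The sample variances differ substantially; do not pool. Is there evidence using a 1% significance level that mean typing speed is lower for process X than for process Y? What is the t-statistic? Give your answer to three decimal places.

Let group 1 = process X, group 2 = process Y. H0: μ_1 = μ_2; H1: μ_1 < μ_2 (Welch's two-sample t-test, left-tailed).
t = (x̄_1 − x̄_2)/√(s_1²/n_1 + s_2²/n_2) = (72.89 − 71.06)/√(12.65²/25 + 20.52²/35) = 0.426
Welch–Satterthwaite df ≈ 56.96
p-value = P(T ≤ 0.426) ≈ 0.6642
Since p ≈ 0.6642 > α = 0.01, fail to reject H0; the evidence is not statistically significant.

0.426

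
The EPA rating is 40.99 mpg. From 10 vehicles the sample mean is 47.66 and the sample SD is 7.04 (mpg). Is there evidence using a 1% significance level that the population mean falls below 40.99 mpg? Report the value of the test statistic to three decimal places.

2.996

H0: μ = 40.99; H1: μ < 40.99 (one-sample t-test, left-tailed).
t = (x̄ − μ₀)/(s/√n) = (47.66 − 40.99)/(7.04/√10) = 2.996
df = n − 1 = 9
p-value = P(T ≤ 2.996) ≈ 0.9925
Since p ≈ 0.9925 > α = 0.01, fail to reject H0; the data do not provide sufficient evidence against H0.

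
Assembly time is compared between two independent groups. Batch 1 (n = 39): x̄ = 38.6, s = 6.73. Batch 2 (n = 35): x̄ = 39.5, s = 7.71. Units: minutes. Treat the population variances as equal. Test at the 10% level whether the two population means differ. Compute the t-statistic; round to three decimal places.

-0.536

Let group 1 = batch 1, group 2 = batch 2. H0: μ_1 = μ_2; H1: μ_1 ≠ μ_2 (two-sample pooled-variance t-test, two-sided).
s_p² = [(39−1)·6.73² + (35−1)·7.71²]/(39+35−2) = 51.9754
t = (38.6 − 39.5)/√[51.9754·(1/39 + 1/35)] = -0.536
df = n₁ + n₂ − 2 = 72
Two-sided p-value ≈ 0.594
Since p ≈ 0.594 > α = 0.1, fail to reject H0; the data do not provide sufficient evidence against H0.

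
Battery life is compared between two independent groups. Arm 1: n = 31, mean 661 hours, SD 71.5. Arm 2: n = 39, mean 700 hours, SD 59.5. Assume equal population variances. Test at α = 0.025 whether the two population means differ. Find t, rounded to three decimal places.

-2.491

Let group 1 = arm 1, group 2 = arm 2. H0: μ_1 = μ_2; H1: μ_1 ≠ μ_2 (two-sample pooled-variance t-test, two-sided).
s_p² = [(31−1)·71.5² + (39−1)·59.5²]/(31+39−2) = 4233.78
t = (661 − 700)/√[4233.78·(1/31 + 1/39)] = -2.491
df = n₁ + n₂ − 2 = 68
Two-sided p-value ≈ 0.015
Since p ≈ 0.015 < α = 0.025, reject H0; the evidence is statistically significant.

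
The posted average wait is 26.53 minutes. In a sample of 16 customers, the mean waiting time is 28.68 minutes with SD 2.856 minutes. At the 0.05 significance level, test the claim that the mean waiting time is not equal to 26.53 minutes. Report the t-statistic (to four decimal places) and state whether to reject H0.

H0: μ = 26.53; H1: μ ≠ 26.53 (one-sample t-test, two-sided).
t = (x̄ − μ₀)/(s/√n) = (28.68 − 26.53)/(2.856/√16) = 3.0112
df = n − 1 = 15
Two-sided p-value ≈ 0.0088
Since p ≈ 0.0088 < α = 0.05, reject H0; the data support H1.

t = 3.0112; reject H0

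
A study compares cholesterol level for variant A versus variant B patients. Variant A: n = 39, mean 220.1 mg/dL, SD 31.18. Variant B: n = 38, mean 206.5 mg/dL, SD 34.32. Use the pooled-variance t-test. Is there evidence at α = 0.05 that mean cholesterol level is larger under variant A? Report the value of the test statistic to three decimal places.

1.821

Let group 1 = variant A, group 2 = variant B. H0: μ_1 = μ_2; H1: μ_1 > μ_2 (two-sample pooled-variance t-test, right-tailed).
s_p² = [(39−1)·31.18² + (38−1)·34.32²]/(39+38−2) = 1073.66
t = (220.1 − 206.5)/√[1073.66·(1/39 + 1/38)] = 1.821
df = n₁ + n₂ − 2 = 75
p-value = P(T ≥ 1.821) ≈ 0.036
Since p ≈ 0.036 < α = 0.05, reject H0; the data support H1.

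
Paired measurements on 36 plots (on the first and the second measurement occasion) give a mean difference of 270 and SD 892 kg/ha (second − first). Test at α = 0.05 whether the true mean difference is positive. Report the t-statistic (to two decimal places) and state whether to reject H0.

H0: μ_d = 0; H1: μ_d > 0 (paired t-test on the differences, right-tailed).
t = d̄/(s_d/√n) = 270/(892/√36) = 1.82
df = n − 1 = 35
p-value = P(T ≥ 1.82) ≈ 0.0390
Since p ≈ 0.0390 < α = 0.05, reject H0; the data support H1.

t = 1.82; reject H0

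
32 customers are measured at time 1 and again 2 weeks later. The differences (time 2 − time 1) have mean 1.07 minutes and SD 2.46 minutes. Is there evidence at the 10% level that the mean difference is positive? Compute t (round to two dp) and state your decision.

H0: μ_d = 0; H1: μ_d > 0 (paired t-test on the differences, right-tailed).
t = d̄/(s_d/√n) = 1.07/(2.46/√32) = 2.46
df = n − 1 = 31
p-value = P(T ≥ 2.46) ≈ 0.010
Since p ≈ 0.010 < α = 0.1, reject H0; the evidence is statistically significant.

t = 2.46; reject H0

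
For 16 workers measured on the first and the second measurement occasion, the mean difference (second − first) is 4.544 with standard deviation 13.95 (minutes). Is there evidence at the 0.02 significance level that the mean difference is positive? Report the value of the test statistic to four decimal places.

1.3029

H0: μ_d = 0; H1: μ_d > 0 (paired t-test on the differences, right-tailed).
t = d̄/(s_d/√n) = 4.544/(13.95/√16) = 1.3029
df = n − 1 = 15
p-value = P(T ≥ 1.3029) ≈ 0.106
Since p ≈ 0.106 > α = 0.02, fail to reject H0; the data do not provide sufficient evidence against H0.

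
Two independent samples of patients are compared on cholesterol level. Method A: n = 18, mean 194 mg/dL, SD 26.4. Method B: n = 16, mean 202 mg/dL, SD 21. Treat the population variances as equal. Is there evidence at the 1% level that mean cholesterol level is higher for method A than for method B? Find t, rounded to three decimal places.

Let group 1 = method A, group 2 = method B. H0: μ_1 = μ_2; H1: μ_1 > μ_2 (two-sample pooled-variance t-test, right-tailed).
s_p² = [(18−1)·26.4² + (16−1)·21²]/(18+16−2) = 576.979
t = (194 − 202)/√[576.979·(1/18 + 1/16)] = -0.969
df = n₁ + n₂ − 2 = 32
p-value = P(T ≥ -0.969) ≈ 0.830
Since p ≈ 0.830 > α = 0.01, fail to reject H0; the data do not provide sufficient evidence against H0.

-0.969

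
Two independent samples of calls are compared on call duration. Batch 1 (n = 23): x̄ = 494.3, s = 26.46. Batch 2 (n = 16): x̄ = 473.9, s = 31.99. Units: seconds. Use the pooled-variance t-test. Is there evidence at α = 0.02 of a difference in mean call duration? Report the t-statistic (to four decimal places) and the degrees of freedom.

t = 2.1736, df = 37

Let group 1 = batch 1, group 2 = batch 2. H0: μ_1 = μ_2; H1: μ_1 ≠ μ_2 (two-sample pooled-variance t-test, two-sided).
s_p² = [(23−1)·26.46² + (16−1)·31.99²]/(23+16−2) = 831.17
t = (494.3 − 473.9)/√[831.17·(1/23 + 1/16)] = 2.1736
df = n₁ + n₂ − 2 = 37
Two-sided p-value ≈ 0.0362
Since p ≈ 0.0362 > α = 0.02, fail to reject H0; the data do not provide sufficient evidence against H0.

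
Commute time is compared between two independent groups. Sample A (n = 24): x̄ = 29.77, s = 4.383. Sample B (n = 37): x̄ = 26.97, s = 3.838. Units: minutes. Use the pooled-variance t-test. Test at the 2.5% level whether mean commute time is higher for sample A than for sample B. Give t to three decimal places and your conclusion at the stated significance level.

Let group 1 = sample A, group 2 = sample B. H0: μ_1 = μ_2; H1: μ_1 > μ_2 (two-sample pooled-variance t-test, right-tailed).
s_p² = [(24−1)·4.383² + (37−1)·3.838²]/(24+37−2) = 16.4769
t = (29.77 − 26.97)/√[16.4769·(1/24 + 1/37)] = 2.632
df = n₁ + n₂ − 2 = 59
p-value = P(T ≥ 2.632) ≈ 0.0054
Since p ≈ 0.0054 < α = 0.025, reject H0; the evidence is statistically significant.

t = 2.632; reject H0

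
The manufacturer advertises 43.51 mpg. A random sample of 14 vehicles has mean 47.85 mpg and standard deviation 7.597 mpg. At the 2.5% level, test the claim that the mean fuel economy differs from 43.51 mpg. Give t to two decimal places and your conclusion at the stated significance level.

t = 2.14; fail to reject H0

H0: μ = 43.51; H1: μ ≠ 43.51 (one-sample t-test, two-sided).
t = (x̄ − μ₀)/(s/√n) = (47.85 − 43.51)/(7.597/√14) = 2.14
df = n − 1 = 13
Two-sided p-value ≈ 0.052
Since p ≈ 0.052 > α = 0.025, fail to reject H0; the data do not provide sufficient evidence against H0.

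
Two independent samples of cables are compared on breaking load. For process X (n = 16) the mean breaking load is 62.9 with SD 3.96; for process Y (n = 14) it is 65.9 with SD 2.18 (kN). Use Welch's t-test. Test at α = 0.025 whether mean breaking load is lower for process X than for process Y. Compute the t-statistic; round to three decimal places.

-2.612

Let group 1 = process X, group 2 = process Y. H0: μ_1 = μ_2; H1: μ_1 < μ_2 (Welch's two-sample t-test, left-tailed).
t = (x̄_1 − x̄_2)/√(s_1²/n_1 + s_2²/n_2) = (62.9 − 65.9)/√(3.96²/16 + 2.18²/14) = -2.612
Welch–Satterthwaite df ≈ 23.88
p-value = P(T ≤ -2.612) ≈ 0.008
Since p ≈ 0.008 < α = 0.025, reject H0; the evidence is statistically significant.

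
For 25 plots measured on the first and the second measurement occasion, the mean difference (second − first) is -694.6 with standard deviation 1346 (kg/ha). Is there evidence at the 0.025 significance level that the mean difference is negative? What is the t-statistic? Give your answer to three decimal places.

H0: μ_d = 0; H1: μ_d < 0 (paired t-test on the differences, left-tailed).
t = d̄/(s_d/√n) = -694.6/(1346/√25) = -2.580
df = n − 1 = 24
p-value = P(T ≤ -2.580) ≈ 0.008
Since p ≈ 0.008 < α = 0.025, reject H0; the data support H1.

-2.580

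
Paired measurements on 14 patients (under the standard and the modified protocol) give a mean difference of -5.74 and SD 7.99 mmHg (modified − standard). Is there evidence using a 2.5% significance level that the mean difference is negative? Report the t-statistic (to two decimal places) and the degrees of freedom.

H0: μ_d = 0; H1: μ_d < 0 (paired t-test on the differences, left-tailed).
t = d̄/(s_d/√n) = -5.74/(7.99/√14) = -2.69
df = n − 1 = 13
p-value = P(T ≤ -2.69) ≈ 0.009
Since p ≈ 0.009 < α = 0.025, reject H0; the evidence is statistically significant.

t = -2.69, df = 13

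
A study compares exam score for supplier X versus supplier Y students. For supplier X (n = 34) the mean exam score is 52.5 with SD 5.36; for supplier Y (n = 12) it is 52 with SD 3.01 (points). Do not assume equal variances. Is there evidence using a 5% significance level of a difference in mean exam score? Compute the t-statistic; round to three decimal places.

0.395

Let group 1 = supplier X, group 2 = supplier Y. H0: μ_1 = μ_2; H1: μ_1 ≠ μ_2 (Welch's two-sample t-test, two-sided).
t = (x̄_1 − x̄_2)/√(s_1²/n_1 + s_2²/n_2) = (52.5 − 52)/√(5.36²/34 + 3.01²/12) = 0.395
Welch–Satterthwaite df ≈ 34.85
Two-sided p-value ≈ 0.695
Since p ≈ 0.695 > α = 0.05, fail to reject H0; the evidence is not statistically significant.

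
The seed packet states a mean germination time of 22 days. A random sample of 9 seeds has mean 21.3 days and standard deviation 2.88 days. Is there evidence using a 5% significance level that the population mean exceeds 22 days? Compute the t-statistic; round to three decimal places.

-0.729

H0: μ = 22; H1: μ > 22 (one-sample t-test, right-tailed).
t = (x̄ − μ₀)/(s/√n) = (21.3 − 22)/(2.88/√9) = -0.729
df = n − 1 = 8
p-value = P(T ≥ -0.729) ≈ 0.757
Since p ≈ 0.757 > α = 0.05, fail to reject H0; the data do not provide sufficient evidence against H0.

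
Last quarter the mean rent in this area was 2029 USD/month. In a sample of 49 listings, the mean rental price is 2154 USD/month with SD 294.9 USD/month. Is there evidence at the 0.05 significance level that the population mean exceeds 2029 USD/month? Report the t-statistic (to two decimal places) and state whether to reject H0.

H0: μ = 2029; H1: μ > 2029 (one-sample t-test, right-tailed).
t = (x̄ − μ₀)/(s/√n) = (2154 − 2029)/(294.9/√49) = 2.97
df = n − 1 = 48
p-value = P(T ≥ 2.97) ≈ 0.0023
Since p ≈ 0.0023 < α = 0.05, reject H0; the evidence is statistically significant.

t = 2.97; reject H0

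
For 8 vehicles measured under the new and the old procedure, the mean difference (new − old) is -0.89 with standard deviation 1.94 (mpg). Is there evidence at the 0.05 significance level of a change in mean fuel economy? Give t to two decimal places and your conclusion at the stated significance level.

t = -1.30; fail to reject H0

H0: μ_d = 0; H1: μ_d ≠ 0 (paired t-test on the differences, two-sided).
t = d̄/(s_d/√n) = -0.89/(1.94/√8) = -1.30
df = n − 1 = 7
Two-sided p-value ≈ 0.236
Since p ≈ 0.236 > α = 0.05, fail to reject H0; the evidence is not statistically significant.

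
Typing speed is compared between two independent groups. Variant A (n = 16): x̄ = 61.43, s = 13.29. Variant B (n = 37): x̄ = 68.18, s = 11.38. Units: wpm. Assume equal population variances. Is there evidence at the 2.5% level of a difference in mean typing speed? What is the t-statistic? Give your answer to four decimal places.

Let group 1 = variant A, group 2 = variant B. H0: μ_1 = μ_2; H1: μ_1 ≠ μ_2 (two-sample pooled-variance t-test, two-sided).
s_p² = [(16−1)·13.29² + (37−1)·11.38²]/(16+37−2) = 143.363
t = (61.43 − 68.18)/√[143.363·(1/16 + 1/37)] = -1.8841
df = n₁ + n₂ − 2 = 51
Two-sided p-value ≈ 0.0653
Since p ≈ 0.0653 > α = 0.025, fail to reject H0; the data do not provide sufficient evidence against H0.

-1.8841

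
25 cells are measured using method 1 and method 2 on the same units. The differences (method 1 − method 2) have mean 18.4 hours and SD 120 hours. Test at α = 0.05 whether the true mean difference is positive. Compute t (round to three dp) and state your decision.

t = 0.767; fail to reject H0

H0: μ_d = 0; H1: μ_d > 0 (paired t-test on the differences, right-tailed).
t = d̄/(s_d/√n) = 18.4/(120/√25) = 0.767
df = n − 1 = 24
p-value = P(T ≥ 0.767) ≈ 0.2254
Since p ≈ 0.2254 > α = 0.05, fail to reject H0; the data do not provide sufficient evidence against H0.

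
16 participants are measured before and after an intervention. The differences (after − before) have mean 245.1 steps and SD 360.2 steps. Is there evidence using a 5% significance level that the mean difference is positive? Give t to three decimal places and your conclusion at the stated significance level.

t = 2.722; reject H0

H0: μ_d = 0; H1: μ_d > 0 (paired t-test on the differences, right-tailed).
t = d̄/(s_d/√n) = 245.1/(360.2/√16) = 2.722
df = n − 1 = 15
p-value = P(T ≥ 2.722) ≈ 0.008
Since p ≈ 0.008 < α = 0.05, reject H0; the data support H1.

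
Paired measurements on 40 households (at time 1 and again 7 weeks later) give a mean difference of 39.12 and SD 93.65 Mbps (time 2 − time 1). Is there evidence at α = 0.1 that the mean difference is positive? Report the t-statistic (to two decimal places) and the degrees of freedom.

t = 2.64, df = 39

H0: μ_d = 0; H1: μ_d > 0 (paired t-test on the differences, right-tailed).
t = d̄/(s_d/√n) = 39.12/(93.65/√40) = 2.64
df = n − 1 = 39
p-value = P(T ≥ 2.64) ≈ 0.0059
Since p ≈ 0.0059 < α = 0.1, reject H0; the evidence is statistically significant.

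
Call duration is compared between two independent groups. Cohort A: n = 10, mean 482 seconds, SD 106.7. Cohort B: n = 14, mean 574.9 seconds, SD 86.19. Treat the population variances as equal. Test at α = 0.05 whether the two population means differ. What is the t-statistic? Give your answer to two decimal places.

Let group 1 = cohort A, group 2 = cohort B. H0: μ_1 = μ_2; H1: μ_1 ≠ μ_2 (two-sample pooled-variance t-test, two-sided).
s_p² = [(10−1)·106.7² + (14−1)·86.19²]/(10+14−2) = 9047.15
t = (482 − 574.9)/√[9047.15·(1/10 + 1/14)] = -2.36
df = n₁ + n₂ − 2 = 22
Two-sided p-value ≈ 0.0276
Since p ≈ 0.0276 < α = 0.05, reject H0; the evidence is statistically significant.

-2.36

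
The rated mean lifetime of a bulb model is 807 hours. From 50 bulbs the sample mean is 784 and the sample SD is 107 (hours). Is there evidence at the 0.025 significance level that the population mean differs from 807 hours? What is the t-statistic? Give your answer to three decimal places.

H0: μ = 807; H1: μ ≠ 807 (one-sample t-test, two-sided).
t = (x̄ − μ₀)/(s/√n) = (784 − 807)/(107/√50) = -1.520
df = n − 1 = 49
Two-sided p-value ≈ 0.1350
Since p ≈ 0.1350 > α = 0.025, fail to reject H0; the data do not provide sufficient evidence against H0.

-1.520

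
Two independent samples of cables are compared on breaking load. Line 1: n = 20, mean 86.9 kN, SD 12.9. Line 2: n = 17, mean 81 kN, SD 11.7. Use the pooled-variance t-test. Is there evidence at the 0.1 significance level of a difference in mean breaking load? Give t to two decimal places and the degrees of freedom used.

Let group 1 = line 1, group 2 = line 2. H0: μ_1 = μ_2; H1: μ_1 ≠ μ_2 (two-sample pooled-variance t-test, two-sided).
s_p² = [(20−1)·12.9² + (17−1)·11.7²]/(20+17−2) = 152.915
t = (86.9 − 81)/√[152.915·(1/20 + 1/17)] = 1.45
df = n₁ + n₂ − 2 = 35
Two-sided p-value ≈ 0.1570
Since p ≈ 0.1570 > α = 0.1, fail to reject H0; the evidence is not statistically significant.

t = 1.45, df = 35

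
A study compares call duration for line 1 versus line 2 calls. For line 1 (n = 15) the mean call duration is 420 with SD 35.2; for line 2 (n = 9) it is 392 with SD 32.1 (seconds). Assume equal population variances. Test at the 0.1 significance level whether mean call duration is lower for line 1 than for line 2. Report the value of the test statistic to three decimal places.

Let group 1 = line 1, group 2 = line 2. H0: μ_1 = μ_2; H1: μ_1 < μ_2 (two-sample pooled-variance t-test, left-tailed).
s_p² = [(15−1)·35.2² + (9−1)·32.1²]/(15+9−2) = 1163.17
t = (420 − 392)/√[1163.17·(1/15 + 1/9)] = 1.947
df = n₁ + n₂ − 2 = 22
p-value = P(T ≤ 1.947) ≈ 0.968
Since p ≈ 0.968 > α = 0.1, fail to reject H0; the data do not provide sufficient evidence against H0.

1.947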